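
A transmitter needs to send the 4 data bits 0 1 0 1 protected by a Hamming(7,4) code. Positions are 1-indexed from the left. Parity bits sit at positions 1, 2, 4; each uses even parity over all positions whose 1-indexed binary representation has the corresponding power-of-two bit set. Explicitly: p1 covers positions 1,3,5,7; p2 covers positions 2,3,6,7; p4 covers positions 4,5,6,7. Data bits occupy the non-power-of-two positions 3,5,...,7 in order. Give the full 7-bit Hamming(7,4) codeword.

0100101

Place data bits at non-power-of-two positions: b3=0, b5=1, b6=0, b7=1.
p1 = XOR of data positions {3,5,7} = 0⊕1⊕1 = 0
p2 = XOR of data positions {3,6,7} = 0⊕0⊕1 = 1
p4 = XOR of data positions {5,6,7} = 1⊕0⊕1 = 0
Codeword b1..b7 = 0100101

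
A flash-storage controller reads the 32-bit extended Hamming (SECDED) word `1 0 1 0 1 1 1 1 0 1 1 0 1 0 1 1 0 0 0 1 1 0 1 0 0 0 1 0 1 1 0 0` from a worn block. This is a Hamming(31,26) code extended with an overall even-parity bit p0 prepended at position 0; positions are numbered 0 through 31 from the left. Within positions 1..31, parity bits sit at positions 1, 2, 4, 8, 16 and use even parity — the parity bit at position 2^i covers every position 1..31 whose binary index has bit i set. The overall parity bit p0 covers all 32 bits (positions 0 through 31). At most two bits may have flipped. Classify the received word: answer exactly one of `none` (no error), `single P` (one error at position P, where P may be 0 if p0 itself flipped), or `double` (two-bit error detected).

single 6

s1: b1⊕b3⊕b5⊕b7⊕b9⊕b11⊕b13⊕b15⊕b17⊕b19⊕b21⊕b23⊕b25⊕b27⊕b29⊕b31 = 0⊕0⊕1⊕1⊕1⊕0⊕0⊕1⊕0⊕1⊕0⊕0⊕0⊕0⊕1⊕0 = 0
s2: b2⊕b3⊕b6⊕b7⊕b10⊕b11⊕b14⊕b15⊕b18⊕b19⊕b22⊕b23⊕b26⊕b27⊕b30⊕b31 = 1⊕0⊕1⊕1⊕1⊕0⊕1⊕1⊕0⊕1⊕1⊕0⊕1⊕0⊕0⊕0 = 1
s4: b4⊕b5⊕b6⊕b7⊕b12⊕b13⊕b14⊕b15⊕b20⊕b21⊕b22⊕b23⊕b28⊕b29⊕b30⊕b31 = 1⊕1⊕1⊕1⊕1⊕0⊕1⊕1⊕1⊕0⊕1⊕0⊕1⊕1⊕0⊕0 = 1
s8: b8⊕b9⊕b10⊕b11⊕b12⊕b13⊕b14⊕b15⊕b24⊕b25⊕b26⊕b27⊕b28⊕b29⊕b30⊕b31 = 0⊕1⊕1⊕0⊕1⊕0⊕1⊕1⊕0⊕0⊕1⊕0⊕1⊕1⊕0⊕0 = 0
s16: b16⊕b17⊕b18⊕b19⊕b20⊕b21⊕b22⊕b23⊕b24⊕b25⊕b26⊕b27⊕b28⊕b29⊕b30⊕b31 = 0⊕0⊕0⊕1⊕1⊕0⊕1⊕0⊕0⊕0⊕1⊕0⊕1⊕1⊕0⊕0 = 0
Syndrome (s16...s1) = 00110 → position 6.
Overall parity (XOR of all 32 bits, including p0): 1⊕0⊕1⊕0⊕1⊕1⊕1⊕1⊕0⊕1⊕1⊕0⊕1⊕0⊕1⊕1⊕0⊕0⊕0⊕1⊕1⊕0⊕1⊕0⊕0⊕0⊕1⊕0⊕1⊕1⊕0⊕0 = 1
Overall=1, syndrome position=6 → single-bit error at position 6.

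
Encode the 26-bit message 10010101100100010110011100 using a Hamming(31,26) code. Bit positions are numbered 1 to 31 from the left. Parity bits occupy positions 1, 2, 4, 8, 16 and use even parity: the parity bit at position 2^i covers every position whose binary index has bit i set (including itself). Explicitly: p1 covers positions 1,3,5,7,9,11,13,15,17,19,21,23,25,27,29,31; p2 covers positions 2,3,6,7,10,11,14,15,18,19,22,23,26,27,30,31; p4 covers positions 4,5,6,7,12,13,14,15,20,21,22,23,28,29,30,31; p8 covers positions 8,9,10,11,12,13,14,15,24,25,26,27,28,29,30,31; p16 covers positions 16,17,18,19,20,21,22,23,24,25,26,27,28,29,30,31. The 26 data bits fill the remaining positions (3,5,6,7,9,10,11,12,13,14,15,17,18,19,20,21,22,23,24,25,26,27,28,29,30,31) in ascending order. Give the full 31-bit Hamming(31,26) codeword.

0111001101011001100010110011100

Place data bits at non-power-of-two positions: b3=1, b5=0, b6=0, b7=1, b9=0, b10=1, b11=0, b12=1, b13=1, b14=0, b15=0, b17=1, b18=0, b19=0, b20=0, b21=1, b22=0, b23=1, b24=1, b25=0, b26=0, b27=1, b28=1, b29=1, b30=0, b31=0.
p1 = XOR of data positions {3,5,7,9,11,13,15,17,19,21,23,25,27,29,31} = 1⊕0⊕1⊕0⊕0⊕1⊕0⊕1⊕0⊕1⊕1⊕0⊕1⊕1⊕0 = 0
p2 = XOR of data positions {3,6,7,10,11,14,15,18,19,22,23,26,27,30,31} = 1⊕0⊕1⊕1⊕0⊕0⊕0⊕0⊕0⊕0⊕1⊕0⊕1⊕0⊕0 = 1
p4 = XOR of data positions {5,6,7,12,13,14,15,20,21,22,23,28,29,30,31} = 0⊕0⊕1⊕1⊕1⊕0⊕0⊕0⊕1⊕0⊕1⊕1⊕1⊕0⊕0 = 1
p8 = XOR of data positions {9,10,11,12,13,14,15,24,25,26,27,28,29,30,31} = 0⊕1⊕0⊕1⊕1⊕0⊕0⊕1⊕0⊕0⊕1⊕1⊕1⊕0⊕0 = 1
p16 = XOR of data positions {17,18,19,20,21,22,23,24,25,26,27,28,29,30,31} = 1⊕0⊕0⊕0⊕1⊕0⊕1⊕1⊕0⊕0⊕1⊕1⊕1⊕0⊕0 = 1
Codeword b1..b31 = 0111001101011001100010110011100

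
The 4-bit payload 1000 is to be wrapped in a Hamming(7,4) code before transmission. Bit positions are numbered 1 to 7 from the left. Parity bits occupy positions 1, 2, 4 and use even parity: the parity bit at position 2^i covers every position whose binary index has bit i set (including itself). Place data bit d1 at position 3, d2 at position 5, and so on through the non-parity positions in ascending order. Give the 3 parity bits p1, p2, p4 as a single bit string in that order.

110

Place data bits at non-power-of-two positions: b3=1, b5=0, b6=0, b7=0.
p1 = XOR of data positions {3,5,7} = 1⊕0⊕0 = 1
p2 = XOR of data positions {3,6,7} = 1⊕0⊕0 = 1
p4 = XOR of data positions {5,6,7} = 0⊕0⊕0 = 0
Parity bits p1,p2,p4 = 110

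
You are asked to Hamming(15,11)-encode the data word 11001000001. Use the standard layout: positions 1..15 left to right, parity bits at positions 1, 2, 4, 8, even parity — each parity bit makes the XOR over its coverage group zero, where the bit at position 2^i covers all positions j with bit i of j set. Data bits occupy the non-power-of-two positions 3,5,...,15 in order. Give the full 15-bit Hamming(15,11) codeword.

Place data bits at non-power-of-two positions: b3=1, b5=1, b6=0, b7=0, b9=1, b10=0, b11=0, b12=0, b13=0, b14=0, b15=1.
p1 = XOR of data positions {3,5,7,9,11,13,15} = 1⊕1⊕0⊕1⊕0⊕0⊕1 = 0
p2 = XOR of data positions {3,6,7,10,11,14,15} = 1⊕0⊕0⊕0⊕0⊕0⊕1 = 0
p4 = XOR of data positions {5,6,7,12,13,14,15} = 1⊕0⊕0⊕0⊕0⊕0⊕1 = 0
p8 = XOR of data positions {9,10,11,12,13,14,15} = 1⊕0⊕0⊕0⊕0⊕0⊕1 = 0
Codeword b1..b15 = 001010001000001

001010001000001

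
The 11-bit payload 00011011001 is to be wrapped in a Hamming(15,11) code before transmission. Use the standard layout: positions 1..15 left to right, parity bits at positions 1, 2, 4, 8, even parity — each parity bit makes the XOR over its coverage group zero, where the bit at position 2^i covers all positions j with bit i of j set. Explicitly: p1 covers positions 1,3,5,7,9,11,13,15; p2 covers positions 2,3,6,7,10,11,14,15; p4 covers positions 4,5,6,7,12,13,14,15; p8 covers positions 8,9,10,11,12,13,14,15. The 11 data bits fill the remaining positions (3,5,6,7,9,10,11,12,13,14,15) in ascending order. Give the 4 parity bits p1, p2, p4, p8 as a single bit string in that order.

0110

Place data bits at non-power-of-two positions: b3=0, b5=0, b6=0, b7=1, b9=1, b10=0, b11=1, b12=1, b13=0, b14=0, b15=1.
p1 = XOR of data positions {3,5,7,9,11,13,15} = 0⊕0⊕1⊕1⊕1⊕0⊕1 = 0
p2 = XOR of data positions {3,6,7,10,11,14,15} = 0⊕0⊕1⊕0⊕1⊕0⊕1 = 1
p4 = XOR of data positions {5,6,7,12,13,14,15} = 0⊕0⊕1⊕1⊕0⊕0⊕1 = 1
p8 = XOR of data positions {9,10,11,12,13,14,15} = 1⊕0⊕1⊕1⊕0⊕0⊕1 = 0
Parity bits p1,p2,p4,p8 = 0110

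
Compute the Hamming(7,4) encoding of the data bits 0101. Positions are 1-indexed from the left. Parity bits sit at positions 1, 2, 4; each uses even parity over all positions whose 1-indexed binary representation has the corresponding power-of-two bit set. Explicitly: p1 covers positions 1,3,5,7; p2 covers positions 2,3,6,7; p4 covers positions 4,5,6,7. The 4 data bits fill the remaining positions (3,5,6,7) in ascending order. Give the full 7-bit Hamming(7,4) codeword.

0100101

Place data bits at non-power-of-two positions: b3=0, b5=1, b6=0, b7=1.
p1 = XOR of data positions {3,5,7} = 0⊕1⊕1 = 0
p2 = XOR of data positions {3,6,7} = 0⊕0⊕1 = 1
p4 = XOR of data positions {5,6,7} = 1⊕0⊕1 = 0
Codeword b1..b7 = 0100101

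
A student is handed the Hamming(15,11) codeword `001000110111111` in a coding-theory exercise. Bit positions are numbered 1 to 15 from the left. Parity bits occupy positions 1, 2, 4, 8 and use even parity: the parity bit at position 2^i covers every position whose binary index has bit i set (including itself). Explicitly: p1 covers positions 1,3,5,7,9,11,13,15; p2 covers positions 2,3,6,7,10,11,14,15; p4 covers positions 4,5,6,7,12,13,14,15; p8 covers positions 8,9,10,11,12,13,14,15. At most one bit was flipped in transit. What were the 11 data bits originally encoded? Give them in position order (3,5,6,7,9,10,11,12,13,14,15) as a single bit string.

10010111011

s1: b1⊕b3⊕b5⊕b7⊕b9⊕b11⊕b13⊕b15 = 0⊕1⊕0⊕1⊕0⊕1⊕1⊕1 = 1
s2: b2⊕b3⊕b6⊕b7⊕b10⊕b11⊕b14⊕b15 = 0⊕1⊕0⊕1⊕1⊕1⊕1⊕1 = 0
s4: b4⊕b5⊕b6⊕b7⊕b12⊕b13⊕b14⊕b15 = 0⊕0⊕0⊕1⊕1⊕1⊕1⊕1 = 1
s8: b8⊕b9⊕b10⊕b11⊕b12⊕b13⊕b14⊕b15 = 1⊕0⊕1⊕1⊕1⊕1⊕1⊕1 = 1
Syndrome (s8...s1) = 1101 → position 13.
Flip bit 13: corrected codeword = 001000110111011
Data bits at positions 3,5,6,7,9,10,11,12,13,14,15: 10010111011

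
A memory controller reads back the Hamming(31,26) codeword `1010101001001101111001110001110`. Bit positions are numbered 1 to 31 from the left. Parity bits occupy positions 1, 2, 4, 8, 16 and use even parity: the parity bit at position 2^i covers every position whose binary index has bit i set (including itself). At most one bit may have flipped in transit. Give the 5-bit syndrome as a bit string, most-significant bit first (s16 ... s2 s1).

01111

s1: b1⊕b3⊕b5⊕b7⊕b9⊕b11⊕b13⊕b15⊕b17⊕b19⊕b21⊕b23⊕b25⊕b27⊕b29⊕b31 = 1⊕1⊕1⊕1⊕0⊕0⊕1⊕0⊕1⊕1⊕0⊕1⊕0⊕0⊕1⊕0 = 1
s2: b2⊕b3⊕b6⊕b7⊕b10⊕b11⊕b14⊕b15⊕b18⊕b19⊕b22⊕b23⊕b26⊕b27⊕b30⊕b31 = 0⊕1⊕0⊕1⊕1⊕0⊕1⊕0⊕1⊕1⊕1⊕1⊕0⊕0⊕1⊕0 = 1
s4: b4⊕b5⊕b6⊕b7⊕b12⊕b13⊕b14⊕b15⊕b20⊕b21⊕b22⊕b23⊕b28⊕b29⊕b30⊕b31 = 0⊕1⊕0⊕1⊕0⊕1⊕1⊕0⊕0⊕0⊕1⊕1⊕1⊕1⊕1⊕0 = 1
s8: b8⊕b9⊕b10⊕b11⊕b12⊕b13⊕b14⊕b15⊕b24⊕b25⊕b26⊕b27⊕b28⊕b29⊕b30⊕b31 = 0⊕0⊕1⊕0⊕0⊕1⊕1⊕0⊕1⊕0⊕0⊕0⊕1⊕1⊕1⊕0 = 1
s16: b16⊕b17⊕b18⊕b19⊕b20⊕b21⊕b22⊕b23⊕b24⊕b25⊕b26⊕b27⊕b28⊕b29⊕b30⊕b31 = 1⊕1⊕1⊕1⊕0⊕0⊕1⊕1⊕1⊕0⊕0⊕0⊕1⊕1⊕1⊕0 = 0
Syndrome (s16...s1) = 01111 → position 15.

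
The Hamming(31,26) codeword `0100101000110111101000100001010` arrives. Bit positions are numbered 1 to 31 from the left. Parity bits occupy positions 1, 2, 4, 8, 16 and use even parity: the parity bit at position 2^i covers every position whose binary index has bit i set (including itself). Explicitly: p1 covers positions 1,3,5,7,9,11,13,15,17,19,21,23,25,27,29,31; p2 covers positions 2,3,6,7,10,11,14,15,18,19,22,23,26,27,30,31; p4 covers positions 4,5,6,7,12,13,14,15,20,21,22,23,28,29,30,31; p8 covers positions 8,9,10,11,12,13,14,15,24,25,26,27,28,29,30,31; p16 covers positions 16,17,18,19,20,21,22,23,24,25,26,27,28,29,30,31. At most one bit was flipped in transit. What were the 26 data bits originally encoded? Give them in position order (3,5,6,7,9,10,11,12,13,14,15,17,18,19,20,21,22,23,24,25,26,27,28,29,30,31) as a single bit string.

s1: b1⊕b3⊕b5⊕b7⊕b9⊕b11⊕b13⊕b15⊕b17⊕b19⊕b21⊕b23⊕b25⊕b27⊕b29⊕b31 = 0⊕0⊕1⊕1⊕0⊕1⊕0⊕1⊕1⊕1⊕0⊕1⊕0⊕0⊕0⊕0 = 1
s2: b2⊕b3⊕b6⊕b7⊕b10⊕b11⊕b14⊕b15⊕b18⊕b19⊕b22⊕b23⊕b26⊕b27⊕b30⊕b31 = 1⊕0⊕0⊕1⊕0⊕1⊕1⊕1⊕0⊕1⊕0⊕1⊕0⊕0⊕1⊕0 = 0
s4: b4⊕b5⊕b6⊕b7⊕b12⊕b13⊕b14⊕b15⊕b20⊕b21⊕b22⊕b23⊕b28⊕b29⊕b30⊕b31 = 0⊕1⊕0⊕1⊕1⊕0⊕1⊕1⊕0⊕0⊕0⊕1⊕1⊕0⊕1⊕0 = 0
s8: b8⊕b9⊕b10⊕b11⊕b12⊕b13⊕b14⊕b15⊕b24⊕b25⊕b26⊕b27⊕b28⊕b29⊕b30⊕b31 = 0⊕0⊕0⊕1⊕1⊕0⊕1⊕1⊕0⊕0⊕0⊕0⊕1⊕0⊕1⊕0 = 0
s16: b16⊕b17⊕b18⊕b19⊕b20⊕b21⊕b22⊕b23⊕b24⊕b25⊕b26⊕b27⊕b28⊕b29⊕b30⊕b31 = 1⊕1⊕0⊕1⊕0⊕0⊕0⊕1⊕0⊕0⊕0⊕0⊕1⊕0⊕1⊕0 = 0
Syndrome (s16...s1) = 00001 → position 1.
Flip bit 1: corrected codeword = 1100101000110111101000100001010
Data bits at positions 3,5,6,7,9,10,11,12,13,14,15,17,18,19,20,21,22,23,24,25,26,27,28,29,30,31: 01010011011101000100001010

01010011011101000100001010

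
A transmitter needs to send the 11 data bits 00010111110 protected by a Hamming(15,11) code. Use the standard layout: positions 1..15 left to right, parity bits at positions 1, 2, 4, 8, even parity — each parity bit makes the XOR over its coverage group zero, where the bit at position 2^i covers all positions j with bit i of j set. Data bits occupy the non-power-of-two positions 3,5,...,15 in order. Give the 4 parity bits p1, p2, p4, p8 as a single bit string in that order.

Place data bits at non-power-of-two positions: b3=0, b5=0, b6=0, b7=1, b9=0, b10=1, b11=1, b12=1, b13=1, b14=1, b15=0.
p1 = XOR of data positions {3,5,7,9,11,13,15} = 0⊕0⊕1⊕0⊕1⊕1⊕0 = 1
p2 = XOR of data positions {3,6,7,10,11,14,15} = 0⊕0⊕1⊕1⊕1⊕1⊕0 = 0
p4 = XOR of data positions {5,6,7,12,13,14,15} = 0⊕0⊕1⊕1⊕1⊕1⊕0 = 0
p8 = XOR of data positions {9,10,11,12,13,14,15} = 0⊕1⊕1⊕1⊕1⊕1⊕0 = 1
Parity bits p1,p2,p4,p8 = 1001

1001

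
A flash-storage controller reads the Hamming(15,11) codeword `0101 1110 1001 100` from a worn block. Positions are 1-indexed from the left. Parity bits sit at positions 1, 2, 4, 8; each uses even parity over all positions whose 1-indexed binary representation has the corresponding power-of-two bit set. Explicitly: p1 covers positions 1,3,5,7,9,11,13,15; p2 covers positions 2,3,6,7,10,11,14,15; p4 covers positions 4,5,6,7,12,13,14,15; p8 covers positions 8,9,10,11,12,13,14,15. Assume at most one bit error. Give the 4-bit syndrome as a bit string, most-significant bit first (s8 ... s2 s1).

s1: b1⊕b3⊕b5⊕b7⊕b9⊕b11⊕b13⊕b15 = 0⊕0⊕1⊕1⊕1⊕0⊕1⊕0 = 0
s2: b2⊕b3⊕b6⊕b7⊕b10⊕b11⊕b14⊕b15 = 1⊕0⊕1⊕1⊕0⊕0⊕0⊕0 = 1
s4: b4⊕b5⊕b6⊕b7⊕b12⊕b13⊕b14⊕b15 = 1⊕1⊕1⊕1⊕1⊕1⊕0⊕0 = 0
s8: b8⊕b9⊕b10⊕b11⊕b12⊕b13⊕b14⊕b15 = 0⊕1⊕0⊕0⊕1⊕1⊕0⊕0 = 1
Syndrome (s8...s1) = 1010 → position 10.

1010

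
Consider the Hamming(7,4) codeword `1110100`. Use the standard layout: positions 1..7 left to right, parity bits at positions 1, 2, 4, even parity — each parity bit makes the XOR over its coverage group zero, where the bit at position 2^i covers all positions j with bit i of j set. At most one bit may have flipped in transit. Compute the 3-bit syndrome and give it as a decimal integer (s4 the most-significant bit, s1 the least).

s1: b1⊕b3⊕b5⊕b7 = 1⊕1⊕1⊕0 = 1
s2: b2⊕b3⊕b6⊕b7 = 1⊕1⊕0⊕0 = 0
s4: b4⊕b5⊕b6⊕b7 = 0⊕1⊕0⊕0 = 1
Syndrome (s4...s1) = 101 → position 5.

5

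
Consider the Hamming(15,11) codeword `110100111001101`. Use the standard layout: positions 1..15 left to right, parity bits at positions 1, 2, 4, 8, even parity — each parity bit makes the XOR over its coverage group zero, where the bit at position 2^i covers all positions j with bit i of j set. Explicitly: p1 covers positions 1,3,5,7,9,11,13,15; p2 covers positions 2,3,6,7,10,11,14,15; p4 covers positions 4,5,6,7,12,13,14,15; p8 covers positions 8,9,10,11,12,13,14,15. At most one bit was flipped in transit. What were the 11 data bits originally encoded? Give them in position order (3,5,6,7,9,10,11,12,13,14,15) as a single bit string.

s1: b1⊕b3⊕b5⊕b7⊕b9⊕b11⊕b13⊕b15 = 1⊕0⊕0⊕1⊕1⊕0⊕1⊕1 = 1
s2: b2⊕b3⊕b6⊕b7⊕b10⊕b11⊕b14⊕b15 = 1⊕0⊕0⊕1⊕0⊕0⊕0⊕1 = 1
s4: b4⊕b5⊕b6⊕b7⊕b12⊕b13⊕b14⊕b15 = 1⊕0⊕0⊕1⊕1⊕1⊕0⊕1 = 1
s8: b8⊕b9⊕b10⊕b11⊕b12⊕b13⊕b14⊕b15 = 1⊕1⊕0⊕0⊕1⊕1⊕0⊕1 = 1
Syndrome (s8...s1) = 1111 → position 15.
Flip bit 15: corrected codeword = 110100111001100
Data bits at positions 3,5,6,7,9,10,11,12,13,14,15: 00011001100

00011001100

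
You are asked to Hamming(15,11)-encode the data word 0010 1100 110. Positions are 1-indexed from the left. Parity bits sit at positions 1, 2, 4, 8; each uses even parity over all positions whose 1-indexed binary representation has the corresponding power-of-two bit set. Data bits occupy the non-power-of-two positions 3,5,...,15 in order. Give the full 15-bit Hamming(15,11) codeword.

Place data bits at non-power-of-two positions: b3=0, b5=0, b6=1, b7=0, b9=1, b10=1, b11=0, b12=0, b13=1, b14=1, b15=0.
p1 = XOR of data positions {3,5,7,9,11,13,15} = 0⊕0⊕0⊕1⊕0⊕1⊕0 = 0
p2 = XOR of data positions {3,6,7,10,11,14,15} = 0⊕1⊕0⊕1⊕0⊕1⊕0 = 1
p4 = XOR of data positions {5,6,7,12,13,14,15} = 0⊕1⊕0⊕0⊕1⊕1⊕0 = 1
p8 = XOR of data positions {9,10,11,12,13,14,15} = 1⊕1⊕0⊕0⊕1⊕1⊕0 = 0
Codeword b1..b15 = 010101001100110

010101001100110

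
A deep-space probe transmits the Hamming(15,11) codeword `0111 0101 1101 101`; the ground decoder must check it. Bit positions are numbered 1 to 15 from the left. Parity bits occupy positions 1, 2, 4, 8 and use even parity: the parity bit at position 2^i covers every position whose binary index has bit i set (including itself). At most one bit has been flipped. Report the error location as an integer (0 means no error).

6

s1: b1⊕b3⊕b5⊕b7⊕b9⊕b11⊕b13⊕b15 = 0⊕1⊕0⊕0⊕1⊕0⊕1⊕1 = 0
s2: b2⊕b3⊕b6⊕b7⊕b10⊕b11⊕b14⊕b15 = 1⊕1⊕1⊕0⊕1⊕0⊕0⊕1 = 1
s4: b4⊕b5⊕b6⊕b7⊕b12⊕b13⊕b14⊕b15 = 1⊕0⊕1⊕0⊕1⊕1⊕0⊕1 = 1
s8: b8⊕b9⊕b10⊕b11⊕b12⊕b13⊕b14⊕b15 = 1⊕1⊕1⊕0⊕1⊕1⊕0⊕1 = 0
Syndrome (s8...s1) = 0110 → position 6.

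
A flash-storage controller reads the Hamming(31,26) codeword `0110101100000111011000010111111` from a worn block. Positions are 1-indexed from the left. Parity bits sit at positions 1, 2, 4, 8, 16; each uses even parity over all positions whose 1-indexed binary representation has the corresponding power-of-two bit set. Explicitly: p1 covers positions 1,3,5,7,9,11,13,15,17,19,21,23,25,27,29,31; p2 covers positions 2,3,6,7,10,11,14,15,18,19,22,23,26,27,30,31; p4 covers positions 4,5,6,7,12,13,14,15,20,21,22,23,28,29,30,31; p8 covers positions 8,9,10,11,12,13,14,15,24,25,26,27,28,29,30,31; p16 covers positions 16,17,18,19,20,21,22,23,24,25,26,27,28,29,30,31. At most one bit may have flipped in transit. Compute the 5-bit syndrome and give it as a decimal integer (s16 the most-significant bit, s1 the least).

2

s1: b1⊕b3⊕b5⊕b7⊕b9⊕b11⊕b13⊕b15⊕b17⊕b19⊕b21⊕b23⊕b25⊕b27⊕b29⊕b31 = 0⊕1⊕1⊕1⊕0⊕0⊕0⊕1⊕0⊕1⊕0⊕0⊕0⊕1⊕1⊕1 = 0
s2: b2⊕b3⊕b6⊕b7⊕b10⊕b11⊕b14⊕b15⊕b18⊕b19⊕b22⊕b23⊕b26⊕b27⊕b30⊕b31 = 1⊕1⊕0⊕1⊕0⊕0⊕1⊕1⊕1⊕1⊕0⊕0⊕1⊕1⊕1⊕1 = 1
s4: b4⊕b5⊕b6⊕b7⊕b12⊕b13⊕b14⊕b15⊕b20⊕b21⊕b22⊕b23⊕b28⊕b29⊕b30⊕b31 = 0⊕1⊕0⊕1⊕0⊕0⊕1⊕1⊕0⊕0⊕0⊕0⊕1⊕1⊕1⊕1 = 0
s8: b8⊕b9⊕b10⊕b11⊕b12⊕b13⊕b14⊕b15⊕b24⊕b25⊕b26⊕b27⊕b28⊕b29⊕b30⊕b31 = 1⊕0⊕0⊕0⊕0⊕0⊕1⊕1⊕1⊕0⊕1⊕1⊕1⊕1⊕1⊕1 = 0
s16: b16⊕b17⊕b18⊕b19⊕b20⊕b21⊕b22⊕b23⊕b24⊕b25⊕b26⊕b27⊕b28⊕b29⊕b30⊕b31 = 1⊕0⊕1⊕1⊕0⊕0⊕0⊕0⊕1⊕0⊕1⊕1⊕1⊕1⊕1⊕1 = 0
Syndrome (s16...s1) = 00010 → position 2.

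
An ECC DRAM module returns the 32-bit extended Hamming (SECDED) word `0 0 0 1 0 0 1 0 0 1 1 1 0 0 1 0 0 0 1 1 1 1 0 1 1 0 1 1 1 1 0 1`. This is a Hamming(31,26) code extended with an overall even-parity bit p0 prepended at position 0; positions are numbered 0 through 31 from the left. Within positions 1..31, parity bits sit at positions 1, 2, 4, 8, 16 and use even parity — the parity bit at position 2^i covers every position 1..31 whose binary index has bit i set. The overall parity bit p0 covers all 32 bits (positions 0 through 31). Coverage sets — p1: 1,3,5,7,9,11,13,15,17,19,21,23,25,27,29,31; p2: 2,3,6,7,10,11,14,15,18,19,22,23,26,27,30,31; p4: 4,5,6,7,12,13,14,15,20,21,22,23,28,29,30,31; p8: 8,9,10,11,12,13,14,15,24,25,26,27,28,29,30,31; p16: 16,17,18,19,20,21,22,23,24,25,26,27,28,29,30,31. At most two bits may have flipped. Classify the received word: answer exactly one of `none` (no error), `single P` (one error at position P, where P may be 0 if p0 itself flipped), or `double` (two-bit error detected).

s1: b1⊕b3⊕b5⊕b7⊕b9⊕b11⊕b13⊕b15⊕b17⊕b19⊕b21⊕b23⊕b25⊕b27⊕b29⊕b31 = 0⊕1⊕0⊕0⊕1⊕1⊕0⊕0⊕0⊕1⊕1⊕1⊕0⊕1⊕1⊕1 = 1
s2: b2⊕b3⊕b6⊕b7⊕b10⊕b11⊕b14⊕b15⊕b18⊕b19⊕b22⊕b23⊕b26⊕b27⊕b30⊕b31 = 0⊕1⊕1⊕0⊕1⊕1⊕1⊕0⊕1⊕1⊕0⊕1⊕1⊕1⊕0⊕1 = 1
s4: b4⊕b5⊕b6⊕b7⊕b12⊕b13⊕b14⊕b15⊕b20⊕b21⊕b22⊕b23⊕b28⊕b29⊕b30⊕b31 = 0⊕0⊕1⊕0⊕0⊕0⊕1⊕0⊕1⊕1⊕0⊕1⊕1⊕1⊕0⊕1 = 0
s8: b8⊕b9⊕b10⊕b11⊕b12⊕b13⊕b14⊕b15⊕b24⊕b25⊕b26⊕b27⊕b28⊕b29⊕b30⊕b31 = 0⊕1⊕1⊕1⊕0⊕0⊕1⊕0⊕1⊕0⊕1⊕1⊕1⊕1⊕0⊕1 = 0
s16: b16⊕b17⊕b18⊕b19⊕b20⊕b21⊕b22⊕b23⊕b24⊕b25⊕b26⊕b27⊕b28⊕b29⊕b30⊕b31 = 0⊕0⊕1⊕1⊕1⊕1⊕0⊕1⊕1⊕0⊕1⊕1⊕1⊕1⊕0⊕1 = 1
Syndrome (s16...s1) = 10011 → position 19.
Overall parity (XOR of all 32 bits, including p0): 0⊕0⊕0⊕1⊕0⊕0⊕1⊕0⊕0⊕1⊕1⊕1⊕0⊕0⊕1⊕0⊕0⊕0⊕1⊕1⊕1⊕1⊕0⊕1⊕1⊕0⊕1⊕1⊕1⊕1⊕0⊕1 = 1
Overall=1, syndrome position=19 → single-bit error at position 19.

single 19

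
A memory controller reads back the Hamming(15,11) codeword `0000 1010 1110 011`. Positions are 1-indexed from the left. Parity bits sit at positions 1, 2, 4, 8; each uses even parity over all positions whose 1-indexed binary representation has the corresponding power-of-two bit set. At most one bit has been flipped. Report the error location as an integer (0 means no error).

s1: b1⊕b3⊕b5⊕b7⊕b9⊕b11⊕b13⊕b15 = 0⊕0⊕1⊕1⊕1⊕1⊕0⊕1 = 1
s2: b2⊕b3⊕b6⊕b7⊕b10⊕b11⊕b14⊕b15 = 0⊕0⊕0⊕1⊕1⊕1⊕1⊕1 = 1
s4: b4⊕b5⊕b6⊕b7⊕b12⊕b13⊕b14⊕b15 = 0⊕1⊕0⊕1⊕0⊕0⊕1⊕1 = 0
s8: b8⊕b9⊕b10⊕b11⊕b12⊕b13⊕b14⊕b15 = 0⊕1⊕1⊕1⊕0⊕0⊕1⊕1 = 1
Syndrome (s8...s1) = 1011 → position 11.

11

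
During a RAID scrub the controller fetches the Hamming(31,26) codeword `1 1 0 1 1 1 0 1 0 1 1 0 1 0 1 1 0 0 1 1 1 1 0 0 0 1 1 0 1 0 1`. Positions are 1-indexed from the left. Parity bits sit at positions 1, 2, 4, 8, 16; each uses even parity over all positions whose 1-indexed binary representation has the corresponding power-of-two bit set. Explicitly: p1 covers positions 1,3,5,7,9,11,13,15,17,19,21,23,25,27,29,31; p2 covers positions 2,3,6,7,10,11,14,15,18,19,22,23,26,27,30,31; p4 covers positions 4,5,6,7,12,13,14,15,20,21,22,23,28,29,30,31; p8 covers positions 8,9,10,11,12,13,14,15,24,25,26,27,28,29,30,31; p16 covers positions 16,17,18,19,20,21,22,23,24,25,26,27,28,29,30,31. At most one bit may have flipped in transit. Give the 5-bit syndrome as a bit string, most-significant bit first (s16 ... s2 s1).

11000

s1: b1⊕b3⊕b5⊕b7⊕b9⊕b11⊕b13⊕b15⊕b17⊕b19⊕b21⊕b23⊕b25⊕b27⊕b29⊕b31 = 1⊕0⊕1⊕0⊕0⊕1⊕1⊕1⊕0⊕1⊕1⊕0⊕0⊕1⊕1⊕1 = 0
s2: b2⊕b3⊕b6⊕b7⊕b10⊕b11⊕b14⊕b15⊕b18⊕b19⊕b22⊕b23⊕b26⊕b27⊕b30⊕b31 = 1⊕0⊕1⊕0⊕1⊕1⊕0⊕1⊕0⊕1⊕1⊕0⊕1⊕1⊕0⊕1 = 0
s4: b4⊕b5⊕b6⊕b7⊕b12⊕b13⊕b14⊕b15⊕b20⊕b21⊕b22⊕b23⊕b28⊕b29⊕b30⊕b31 = 1⊕1⊕1⊕0⊕0⊕1⊕0⊕1⊕1⊕1⊕1⊕0⊕0⊕1⊕0⊕1 = 0
s8: b8⊕b9⊕b10⊕b11⊕b12⊕b13⊕b14⊕b15⊕b24⊕b25⊕b26⊕b27⊕b28⊕b29⊕b30⊕b31 = 1⊕0⊕1⊕1⊕0⊕1⊕0⊕1⊕0⊕0⊕1⊕1⊕0⊕1⊕0⊕1 = 1
s16: b16⊕b17⊕b18⊕b19⊕b20⊕b21⊕b22⊕b23⊕b24⊕b25⊕b26⊕b27⊕b28⊕b29⊕b30⊕b31 = 1⊕0⊕0⊕1⊕1⊕1⊕1⊕0⊕0⊕0⊕1⊕1⊕0⊕1⊕0⊕1 = 1
Syndrome (s16...s1) = 11000 → position 24.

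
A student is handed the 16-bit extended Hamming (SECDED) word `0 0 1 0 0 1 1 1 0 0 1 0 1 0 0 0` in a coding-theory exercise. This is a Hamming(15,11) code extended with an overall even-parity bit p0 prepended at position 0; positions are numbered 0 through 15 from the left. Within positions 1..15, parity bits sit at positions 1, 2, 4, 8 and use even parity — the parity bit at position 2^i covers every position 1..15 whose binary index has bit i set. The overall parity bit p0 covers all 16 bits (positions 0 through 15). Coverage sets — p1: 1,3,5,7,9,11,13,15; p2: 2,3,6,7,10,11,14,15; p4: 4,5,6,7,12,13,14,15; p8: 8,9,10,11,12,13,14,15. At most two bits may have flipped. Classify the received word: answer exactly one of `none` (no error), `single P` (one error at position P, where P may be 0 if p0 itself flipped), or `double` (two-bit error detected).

s1: b1⊕b3⊕b5⊕b7⊕b9⊕b11⊕b13⊕b15 = 0⊕0⊕1⊕1⊕0⊕0⊕0⊕0 = 0
s2: b2⊕b3⊕b6⊕b7⊕b10⊕b11⊕b14⊕b15 = 1⊕0⊕1⊕1⊕1⊕0⊕0⊕0 = 0
s4: b4⊕b5⊕b6⊕b7⊕b12⊕b13⊕b14⊕b15 = 0⊕1⊕1⊕1⊕1⊕0⊕0⊕0 = 0
s8: b8⊕b9⊕b10⊕b11⊕b12⊕b13⊕b14⊕b15 = 0⊕0⊕1⊕0⊕1⊕0⊕0⊕0 = 0
Syndrome (s8...s1) = 0000 → position 0 (no error).
Overall parity (XOR of all 16 bits, including p0): 0⊕0⊕1⊕0⊕0⊕1⊕1⊕1⊕0⊕0⊕1⊕0⊕1⊕0⊕0⊕0 = 0
Overall=0, syndrome position=0 → no error.

none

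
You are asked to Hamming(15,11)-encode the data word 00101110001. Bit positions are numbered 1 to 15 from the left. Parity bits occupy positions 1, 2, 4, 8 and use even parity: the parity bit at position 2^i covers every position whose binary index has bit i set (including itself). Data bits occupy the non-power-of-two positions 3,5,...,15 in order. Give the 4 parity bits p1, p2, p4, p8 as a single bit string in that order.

1000

Place data bits at non-power-of-two positions: b3=0, b5=0, b6=1, b7=0, b9=1, b10=1, b11=1, b12=0, b13=0, b14=0, b15=1.
p1 = XOR of data positions {3,5,7,9,11,13,15} = 0⊕0⊕0⊕1⊕1⊕0⊕1 = 1
p2 = XOR of data positions {3,6,7,10,11,14,15} = 0⊕1⊕0⊕1⊕1⊕0⊕1 = 0
p4 = XOR of data positions {5,6,7,12,13,14,15} = 0⊕1⊕0⊕0⊕0⊕0⊕1 = 0
p8 = XOR of data positions {9,10,11,12,13,14,15} = 1⊕1⊕1⊕0⊕0⊕0⊕1 = 0
Parity bits p1,p2,p4,p8 = 1000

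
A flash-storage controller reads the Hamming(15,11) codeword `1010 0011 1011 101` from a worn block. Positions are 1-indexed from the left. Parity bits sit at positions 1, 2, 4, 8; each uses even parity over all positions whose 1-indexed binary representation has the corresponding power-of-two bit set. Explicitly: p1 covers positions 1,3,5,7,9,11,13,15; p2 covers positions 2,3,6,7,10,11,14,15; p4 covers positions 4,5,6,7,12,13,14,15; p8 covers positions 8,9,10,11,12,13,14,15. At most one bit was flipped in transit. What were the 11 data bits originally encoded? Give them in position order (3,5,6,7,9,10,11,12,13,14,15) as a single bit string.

10011011101

s1: b1⊕b3⊕b5⊕b7⊕b9⊕b11⊕b13⊕b15 = 1⊕1⊕0⊕1⊕1⊕1⊕1⊕1 = 1
s2: b2⊕b3⊕b6⊕b7⊕b10⊕b11⊕b14⊕b15 = 0⊕1⊕0⊕1⊕0⊕1⊕0⊕1 = 0
s4: b4⊕b5⊕b6⊕b7⊕b12⊕b13⊕b14⊕b15 = 0⊕0⊕0⊕1⊕1⊕1⊕0⊕1 = 0
s8: b8⊕b9⊕b10⊕b11⊕b12⊕b13⊕b14⊕b15 = 1⊕1⊕0⊕1⊕1⊕1⊕0⊕1 = 0
Syndrome (s8...s1) = 0001 → position 1.
Flip bit 1: corrected codeword = 001000111011101
Data bits at positions 3,5,6,7,9,10,11,12,13,14,15: 10011011101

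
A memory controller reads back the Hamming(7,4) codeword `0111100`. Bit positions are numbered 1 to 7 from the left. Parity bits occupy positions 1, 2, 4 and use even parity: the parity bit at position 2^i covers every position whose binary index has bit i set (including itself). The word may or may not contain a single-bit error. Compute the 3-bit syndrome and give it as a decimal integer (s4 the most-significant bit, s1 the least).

0

s1: b1⊕b3⊕b5⊕b7 = 0⊕1⊕1⊕0 = 0
s2: b2⊕b3⊕b6⊕b7 = 1⊕1⊕0⊕0 = 0
s4: b4⊕b5⊕b6⊕b7 = 1⊕1⊕0⊕0 = 0
Syndrome (s4...s1) = 000 → position 0 (no error).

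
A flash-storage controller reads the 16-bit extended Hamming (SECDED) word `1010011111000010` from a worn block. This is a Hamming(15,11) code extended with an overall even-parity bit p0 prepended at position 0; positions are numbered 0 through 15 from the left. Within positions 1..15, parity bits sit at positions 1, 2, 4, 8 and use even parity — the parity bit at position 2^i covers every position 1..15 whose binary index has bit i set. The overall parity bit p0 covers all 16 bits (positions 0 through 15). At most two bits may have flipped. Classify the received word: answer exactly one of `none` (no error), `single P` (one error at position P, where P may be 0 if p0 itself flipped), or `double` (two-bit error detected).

double

s1: b1⊕b3⊕b5⊕b7⊕b9⊕b11⊕b13⊕b15 = 0⊕0⊕1⊕1⊕1⊕0⊕0⊕0 = 1
s2: b2⊕b3⊕b6⊕b7⊕b10⊕b11⊕b14⊕b15 = 1⊕0⊕1⊕1⊕0⊕0⊕1⊕0 = 0
s4: b4⊕b5⊕b6⊕b7⊕b12⊕b13⊕b14⊕b15 = 0⊕1⊕1⊕1⊕0⊕0⊕1⊕0 = 0
s8: b8⊕b9⊕b10⊕b11⊕b12⊕b13⊕b14⊕b15 = 1⊕1⊕0⊕0⊕0⊕0⊕1⊕0 = 1
Syndrome (s8...s1) = 1001 → position 9.
Overall parity (XOR of all 16 bits, including p0): 1⊕0⊕1⊕0⊕0⊕1⊕1⊕1⊕1⊕1⊕0⊕0⊕0⊕0⊕1⊕0 = 0
Overall=0, syndrome position=9 → double-bit error detected (uncorrectable).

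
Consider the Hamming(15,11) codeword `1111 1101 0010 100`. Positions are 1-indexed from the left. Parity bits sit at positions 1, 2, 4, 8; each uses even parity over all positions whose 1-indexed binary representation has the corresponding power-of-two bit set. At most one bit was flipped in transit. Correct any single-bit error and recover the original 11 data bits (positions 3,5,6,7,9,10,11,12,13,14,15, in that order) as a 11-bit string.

11101010100

s1: b1⊕b3⊕b5⊕b7⊕b9⊕b11⊕b13⊕b15 = 1⊕1⊕1⊕0⊕0⊕1⊕1⊕0 = 1
s2: b2⊕b3⊕b6⊕b7⊕b10⊕b11⊕b14⊕b15 = 1⊕1⊕1⊕0⊕0⊕1⊕0⊕0 = 0
s4: b4⊕b5⊕b6⊕b7⊕b12⊕b13⊕b14⊕b15 = 1⊕1⊕1⊕0⊕0⊕1⊕0⊕0 = 0
s8: b8⊕b9⊕b10⊕b11⊕b12⊕b13⊕b14⊕b15 = 1⊕0⊕0⊕1⊕0⊕1⊕0⊕0 = 1
Syndrome (s8...s1) = 1001 → position 9.
Flip bit 9: corrected codeword = 111111011010100
Data bits at positions 3,5,6,7,9,10,11,12,13,14,15: 11101010100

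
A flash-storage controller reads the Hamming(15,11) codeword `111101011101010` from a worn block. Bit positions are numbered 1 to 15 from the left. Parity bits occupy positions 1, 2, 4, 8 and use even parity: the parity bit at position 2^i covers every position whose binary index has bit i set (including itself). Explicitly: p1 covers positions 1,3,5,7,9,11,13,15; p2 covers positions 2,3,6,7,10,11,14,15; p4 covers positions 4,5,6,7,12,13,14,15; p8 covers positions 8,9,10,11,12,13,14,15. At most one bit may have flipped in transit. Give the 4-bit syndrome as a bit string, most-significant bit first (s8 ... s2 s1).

s1: b1⊕b3⊕b5⊕b7⊕b9⊕b11⊕b13⊕b15 = 1⊕1⊕0⊕0⊕1⊕0⊕0⊕0 = 1
s2: b2⊕b3⊕b6⊕b7⊕b10⊕b11⊕b14⊕b15 = 1⊕1⊕1⊕0⊕1⊕0⊕1⊕0 = 1
s4: b4⊕b5⊕b6⊕b7⊕b12⊕b13⊕b14⊕b15 = 1⊕0⊕1⊕0⊕1⊕0⊕1⊕0 = 0
s8: b8⊕b9⊕b10⊕b11⊕b12⊕b13⊕b14⊕b15 = 1⊕1⊕1⊕0⊕1⊕0⊕1⊕0 = 1
Syndrome (s8...s1) = 1011 → position 11.

1011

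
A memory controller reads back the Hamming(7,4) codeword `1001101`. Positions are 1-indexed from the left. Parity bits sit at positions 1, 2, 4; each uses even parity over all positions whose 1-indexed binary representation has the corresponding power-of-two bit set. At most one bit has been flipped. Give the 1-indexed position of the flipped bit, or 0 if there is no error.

7

s1: b1⊕b3⊕b5⊕b7 = 1⊕0⊕1⊕1 = 1
s2: b2⊕b3⊕b6⊕b7 = 0⊕0⊕0⊕1 = 1
s4: b4⊕b5⊕b6⊕b7 = 1⊕1⊕0⊕1 = 1
Syndrome (s4...s1) = 111 → position 7.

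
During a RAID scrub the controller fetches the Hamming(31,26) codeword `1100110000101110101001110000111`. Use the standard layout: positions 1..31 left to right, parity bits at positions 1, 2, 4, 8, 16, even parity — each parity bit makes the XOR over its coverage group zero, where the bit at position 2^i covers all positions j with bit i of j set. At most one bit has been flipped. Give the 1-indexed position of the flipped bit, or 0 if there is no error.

0

s1: b1⊕b3⊕b5⊕b7⊕b9⊕b11⊕b13⊕b15⊕b17⊕b19⊕b21⊕b23⊕b25⊕b27⊕b29⊕b31 = 1⊕0⊕1⊕0⊕0⊕1⊕1⊕1⊕1⊕1⊕0⊕1⊕0⊕0⊕1⊕1 = 0
s2: b2⊕b3⊕b6⊕b7⊕b10⊕b11⊕b14⊕b15⊕b18⊕b19⊕b22⊕b23⊕b26⊕b27⊕b30⊕b31 = 1⊕0⊕1⊕0⊕0⊕1⊕1⊕1⊕0⊕1⊕1⊕1⊕0⊕0⊕1⊕1 = 0
s4: b4⊕b5⊕b6⊕b7⊕b12⊕b13⊕b14⊕b15⊕b20⊕b21⊕b22⊕b23⊕b28⊕b29⊕b30⊕b31 = 0⊕1⊕1⊕0⊕0⊕1⊕1⊕1⊕0⊕0⊕1⊕1⊕0⊕1⊕1⊕1 = 0
s8: b8⊕b9⊕b10⊕b11⊕b12⊕b13⊕b14⊕b15⊕b24⊕b25⊕b26⊕b27⊕b28⊕b29⊕b30⊕b31 = 0⊕0⊕0⊕1⊕0⊕1⊕1⊕1⊕1⊕0⊕0⊕0⊕0⊕1⊕1⊕1 = 0
s16: b16⊕b17⊕b18⊕b19⊕b20⊕b21⊕b22⊕b23⊕b24⊕b25⊕b26⊕b27⊕b28⊕b29⊕b30⊕b31 = 0⊕1⊕0⊕1⊕0⊕0⊕1⊕1⊕1⊕0⊕0⊕0⊕0⊕1⊕1⊕1 = 0
Syndrome (s16...s1) = 00000 → position 0 (no error).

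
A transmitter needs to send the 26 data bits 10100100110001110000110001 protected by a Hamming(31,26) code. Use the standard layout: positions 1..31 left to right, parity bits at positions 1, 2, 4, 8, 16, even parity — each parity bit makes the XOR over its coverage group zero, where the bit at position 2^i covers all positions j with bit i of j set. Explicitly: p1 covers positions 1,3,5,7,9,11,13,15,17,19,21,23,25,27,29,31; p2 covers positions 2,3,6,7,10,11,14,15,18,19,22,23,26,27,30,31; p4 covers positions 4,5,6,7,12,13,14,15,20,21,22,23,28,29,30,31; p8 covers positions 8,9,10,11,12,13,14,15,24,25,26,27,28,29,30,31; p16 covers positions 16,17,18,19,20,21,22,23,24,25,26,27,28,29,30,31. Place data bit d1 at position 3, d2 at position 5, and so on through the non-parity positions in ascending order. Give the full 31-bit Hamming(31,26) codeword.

Place data bits at non-power-of-two positions: b3=1, b5=0, b6=1, b7=0, b9=0, b10=1, b11=0, b12=0, b13=1, b14=1, b15=0, b17=0, b18=0, b19=1, b20=1, b21=1, b22=0, b23=0, b24=0, b25=0, b26=1, b27=1, b28=0, b29=0, b30=0, b31=1.
p1 = XOR of data positions {3,5,7,9,11,13,15,17,19,21,23,25,27,29,31} = 1⊕0⊕0⊕0⊕0⊕1⊕0⊕0⊕1⊕1⊕0⊕0⊕1⊕0⊕1 = 0
p2 = XOR of data positions {3,6,7,10,11,14,15,18,19,22,23,26,27,30,31} = 1⊕1⊕0⊕1⊕0⊕1⊕0⊕0⊕1⊕0⊕0⊕1⊕1⊕0⊕1 = 0
p4 = XOR of data positions {5,6,7,12,13,14,15,20,21,22,23,28,29,30,31} = 0⊕1⊕0⊕0⊕1⊕1⊕0⊕1⊕1⊕0⊕0⊕0⊕0⊕0⊕1 = 0
p8 = XOR of data positions {9,10,11,12,13,14,15,24,25,26,27,28,29,30,31} = 0⊕1⊕0⊕0⊕1⊕1⊕0⊕0⊕0⊕1⊕1⊕0⊕0⊕0⊕1 = 0
p16 = XOR of data positions {17,18,19,20,21,22,23,24,25,26,27,28,29,30,31} = 0⊕0⊕1⊕1⊕1⊕0⊕0⊕0⊕0⊕1⊕1⊕0⊕0⊕0⊕1 = 0
Codeword b1..b31 = 0010010001001100001110000110001

0010010001001100001110000110001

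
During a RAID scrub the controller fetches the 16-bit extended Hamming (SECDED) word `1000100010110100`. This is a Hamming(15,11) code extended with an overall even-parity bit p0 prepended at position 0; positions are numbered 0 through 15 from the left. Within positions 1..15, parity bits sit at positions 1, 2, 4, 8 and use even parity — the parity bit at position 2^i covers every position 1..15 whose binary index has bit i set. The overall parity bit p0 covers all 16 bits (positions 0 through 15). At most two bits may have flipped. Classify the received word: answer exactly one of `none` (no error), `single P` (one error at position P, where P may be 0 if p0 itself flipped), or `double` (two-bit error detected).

s1: b1⊕b3⊕b5⊕b7⊕b9⊕b11⊕b13⊕b15 = 0⊕0⊕0⊕0⊕0⊕1⊕1⊕0 = 0
s2: b2⊕b3⊕b6⊕b7⊕b10⊕b11⊕b14⊕b15 = 0⊕0⊕0⊕0⊕1⊕1⊕0⊕0 = 0
s4: b4⊕b5⊕b6⊕b7⊕b12⊕b13⊕b14⊕b15 = 1⊕0⊕0⊕0⊕0⊕1⊕0⊕0 = 0
s8: b8⊕b9⊕b10⊕b11⊕b12⊕b13⊕b14⊕b15 = 1⊕0⊕1⊕1⊕0⊕1⊕0⊕0 = 0
Syndrome (s8...s1) = 0000 → position 0 (no error).
Overall parity (XOR of all 16 bits, including p0): 1⊕0⊕0⊕0⊕1⊕0⊕0⊕0⊕1⊕0⊕1⊕1⊕0⊕1⊕0⊕0 = 0
Overall=0, syndrome position=0 → no error.

none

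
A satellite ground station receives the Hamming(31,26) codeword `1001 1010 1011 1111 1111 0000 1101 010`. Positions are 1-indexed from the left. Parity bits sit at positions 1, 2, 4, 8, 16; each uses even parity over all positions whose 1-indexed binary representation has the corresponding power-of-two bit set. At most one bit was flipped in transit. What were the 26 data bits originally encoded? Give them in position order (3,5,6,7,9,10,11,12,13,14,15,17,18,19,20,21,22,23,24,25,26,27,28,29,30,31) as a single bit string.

01011011111111100001101010

s1: b1⊕b3⊕b5⊕b7⊕b9⊕b11⊕b13⊕b15⊕b17⊕b19⊕b21⊕b23⊕b25⊕b27⊕b29⊕b31 = 1⊕0⊕1⊕1⊕1⊕1⊕1⊕1⊕1⊕1⊕0⊕0⊕1⊕0⊕0⊕0 = 0
s2: b2⊕b3⊕b6⊕b7⊕b10⊕b11⊕b14⊕b15⊕b18⊕b19⊕b22⊕b23⊕b26⊕b27⊕b30⊕b31 = 0⊕0⊕0⊕1⊕0⊕1⊕1⊕1⊕1⊕1⊕0⊕0⊕1⊕0⊕1⊕0 = 0
s4: b4⊕b5⊕b6⊕b7⊕b12⊕b13⊕b14⊕b15⊕b20⊕b21⊕b22⊕b23⊕b28⊕b29⊕b30⊕b31 = 1⊕1⊕0⊕1⊕1⊕1⊕1⊕1⊕1⊕0⊕0⊕0⊕1⊕0⊕1⊕0 = 0
s8: b8⊕b9⊕b10⊕b11⊕b12⊕b13⊕b14⊕b15⊕b24⊕b25⊕b26⊕b27⊕b28⊕b29⊕b30⊕b31 = 0⊕1⊕0⊕1⊕1⊕1⊕1⊕1⊕0⊕1⊕1⊕0⊕1⊕0⊕1⊕0 = 0
s16: b16⊕b17⊕b18⊕b19⊕b20⊕b21⊕b22⊕b23⊕b24⊕b25⊕b26⊕b27⊕b28⊕b29⊕b30⊕b31 = 1⊕1⊕1⊕1⊕1⊕0⊕0⊕0⊕0⊕1⊕1⊕0⊕1⊕0⊕1⊕0 = 1
Syndrome (s16...s1) = 10000 → position 16.
Flip bit 16: corrected codeword = 1001101010111110111100001101010
Data bits at positions 3,5,6,7,9,10,11,12,13,14,15,17,18,19,20,21,22,23,24,25,26,27,28,29,30,31: 01011011111111100001101010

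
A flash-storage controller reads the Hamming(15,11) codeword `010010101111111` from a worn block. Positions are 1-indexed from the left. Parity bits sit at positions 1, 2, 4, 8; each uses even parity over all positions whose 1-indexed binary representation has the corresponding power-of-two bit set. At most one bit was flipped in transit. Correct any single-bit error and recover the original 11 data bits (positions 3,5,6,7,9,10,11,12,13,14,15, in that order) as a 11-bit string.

01011111111

s1: b1⊕b3⊕b5⊕b7⊕b9⊕b11⊕b13⊕b15 = 0⊕0⊕1⊕1⊕1⊕1⊕1⊕1 = 0
s2: b2⊕b3⊕b6⊕b7⊕b10⊕b11⊕b14⊕b15 = 1⊕0⊕0⊕1⊕1⊕1⊕1⊕1 = 0
s4: b4⊕b5⊕b6⊕b7⊕b12⊕b13⊕b14⊕b15 = 0⊕1⊕0⊕1⊕1⊕1⊕1⊕1 = 0
s8: b8⊕b9⊕b10⊕b11⊕b12⊕b13⊕b14⊕b15 = 0⊕1⊕1⊕1⊕1⊕1⊕1⊕1 = 1
Syndrome (s8...s1) = 1000 → position 8.
Flip bit 8: corrected codeword = 010010111111111
Data bits at positions 3,5,6,7,9,10,11,12,13,14,15: 01011111111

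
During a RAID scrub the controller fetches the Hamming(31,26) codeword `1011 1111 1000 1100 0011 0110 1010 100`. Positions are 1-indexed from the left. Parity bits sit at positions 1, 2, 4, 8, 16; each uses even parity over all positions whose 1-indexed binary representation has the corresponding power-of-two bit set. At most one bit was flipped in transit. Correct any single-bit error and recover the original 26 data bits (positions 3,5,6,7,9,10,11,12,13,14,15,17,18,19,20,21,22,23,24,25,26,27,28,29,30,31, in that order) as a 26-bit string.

11111000110001101100010100

s1: b1⊕b3⊕b5⊕b7⊕b9⊕b11⊕b13⊕b15⊕b17⊕b19⊕b21⊕b23⊕b25⊕b27⊕b29⊕b31 = 1⊕1⊕1⊕1⊕1⊕0⊕1⊕0⊕0⊕1⊕0⊕1⊕1⊕1⊕1⊕0 = 1
s2: b2⊕b3⊕b6⊕b7⊕b10⊕b11⊕b14⊕b15⊕b18⊕b19⊕b22⊕b23⊕b26⊕b27⊕b30⊕b31 = 0⊕1⊕1⊕1⊕0⊕0⊕1⊕0⊕0⊕1⊕1⊕1⊕0⊕1⊕0⊕0 = 0
s4: b4⊕b5⊕b6⊕b7⊕b12⊕b13⊕b14⊕b15⊕b20⊕b21⊕b22⊕b23⊕b28⊕b29⊕b30⊕b31 = 1⊕1⊕1⊕1⊕0⊕1⊕1⊕0⊕1⊕0⊕1⊕1⊕0⊕1⊕0⊕0 = 0
s8: b8⊕b9⊕b10⊕b11⊕b12⊕b13⊕b14⊕b15⊕b24⊕b25⊕b26⊕b27⊕b28⊕b29⊕b30⊕b31 = 1⊕1⊕0⊕0⊕0⊕1⊕1⊕0⊕0⊕1⊕0⊕1⊕0⊕1⊕0⊕0 = 1
s16: b16⊕b17⊕b18⊕b19⊕b20⊕b21⊕b22⊕b23⊕b24⊕b25⊕b26⊕b27⊕b28⊕b29⊕b30⊕b31 = 0⊕0⊕0⊕1⊕1⊕0⊕1⊕1⊕0⊕1⊕0⊕1⊕0⊕1⊕0⊕0 = 1
Syndrome (s16...s1) = 11001 → position 25.
Flip bit 25: corrected codeword = 1011111110001100001101100010100
Data bits at positions 3,5,6,7,9,10,11,12,13,14,15,17,18,19,20,21,22,23,24,25,26,27,28,29,30,31: 11111000110001101100010100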